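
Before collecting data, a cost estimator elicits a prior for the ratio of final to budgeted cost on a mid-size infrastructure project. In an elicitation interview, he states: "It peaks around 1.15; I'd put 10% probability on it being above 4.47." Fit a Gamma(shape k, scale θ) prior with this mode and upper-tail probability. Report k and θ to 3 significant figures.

k ≈ 2, θ ≈ 1.15

Gamma(k,θ) with k>1 has mode (k−1)θ, so θ = 1.15/(k−1).
Need P(X < 4.47) = 0.9 with θ tied to k this way. Start at k = 2, θ = 1.15: P(X<4.47) ≈ 0.900.
Too low — raise k to concentrate. Iterating converges to k ≈ 2.
Then θ = 1.15/(2−1) ≈ 1.15.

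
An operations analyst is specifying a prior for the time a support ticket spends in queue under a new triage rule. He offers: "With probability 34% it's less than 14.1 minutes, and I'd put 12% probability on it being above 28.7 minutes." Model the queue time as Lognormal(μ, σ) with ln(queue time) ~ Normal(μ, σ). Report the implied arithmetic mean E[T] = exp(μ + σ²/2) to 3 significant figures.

If T ~ Lognormal(μ,σ) then ln T ~ Normal(μ,σ), so the p-quantile of ln T is μ + z_p·σ.
ln(14.1) = 2.646 and ln(28.7) = 3.357; z_{0.34} = -0.4125, z_{0.88} = 1.175.
σ = (3.357 − 2.646)/(1.175 − (-0.4125)) = 0.448.
μ = 2.646 − (-0.4125)·0.448 = 2.831.
E[T] = exp(μ + σ²/2) = exp(2.831 + 0.1002) = 18.7 minutes.

E[T] ≈ 18.7 minutes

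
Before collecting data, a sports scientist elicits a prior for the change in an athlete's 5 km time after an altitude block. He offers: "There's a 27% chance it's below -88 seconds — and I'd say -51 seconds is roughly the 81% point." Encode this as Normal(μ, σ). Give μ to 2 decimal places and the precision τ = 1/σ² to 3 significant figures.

For Normal(μ,σ), the p-quantile is μ + z_p·σ. Here z_{0.27} = -0.6128, z_{0.81} = 0.8779.
So -88 = μ − 0.6128σ and -51 = μ + 0.8779σ.
Subtracting: σ = (-51 − -88)/(0.8779 − (-0.6128)) = 24.82.
Then μ = -88 − (-0.6128)·24.82 = -72.79.
Precision τ = 1/σ² = 1/24.82² = 0.00162.

μ = -72.79, τ = 0.00162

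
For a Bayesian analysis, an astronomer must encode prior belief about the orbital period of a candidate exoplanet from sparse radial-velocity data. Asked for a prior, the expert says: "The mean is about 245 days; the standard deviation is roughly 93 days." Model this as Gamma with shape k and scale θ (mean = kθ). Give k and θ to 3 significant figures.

For Gamma(k, scale θ): mean = kθ, variance = kθ², so CV = 1/√k.
CV = SD/mean = 93/245 = 0.3796, hence k = 1/CV² = 6.94.
Then θ = mean/k = 245/6.94 = 35.3.

k ≈ 6.94, θ ≈ 35.3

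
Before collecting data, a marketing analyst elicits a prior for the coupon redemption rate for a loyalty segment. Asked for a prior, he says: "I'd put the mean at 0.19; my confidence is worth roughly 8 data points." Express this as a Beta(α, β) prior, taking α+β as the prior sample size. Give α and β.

α = 1.52, β = 6.48

Under the effective-sample-size interpretation, Beta(α, β) has prior mean α/(α+β) and prior sample size α+β.
So α+β = 8 and α/(α+β) = 0.19, giving α = 0.19·8 = 1.52 and β = 8 − 1.52 = 6.48.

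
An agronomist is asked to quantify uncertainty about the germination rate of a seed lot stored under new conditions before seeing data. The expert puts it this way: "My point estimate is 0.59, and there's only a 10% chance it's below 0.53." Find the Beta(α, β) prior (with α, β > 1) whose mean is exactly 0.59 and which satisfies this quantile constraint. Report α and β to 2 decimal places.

With mean 0.59 fixed, write α = 0.59s, β = 0.41s where s = α+β.
Need P(θ < 0.53) = 0.1 under Beta(0.59s, 0.41s). Normal approximation: (q−m)/√(m(1−m)/s) ≈ z_{0.1} = -1.28, so s ≈ 0.59·0.41·(-1.28)²/(0.53−0.59)² = 110.4.
At s = 110.4: P(θ<0.53) ≈ 0.101. Adjusting to match 0.1 gives s ≈ 111.30.
So α = 0.59·111.30 ≈ 65.66, β = 0.41·111.30 ≈ 45.63.

α ≈ 65.66, β ≈ 45.63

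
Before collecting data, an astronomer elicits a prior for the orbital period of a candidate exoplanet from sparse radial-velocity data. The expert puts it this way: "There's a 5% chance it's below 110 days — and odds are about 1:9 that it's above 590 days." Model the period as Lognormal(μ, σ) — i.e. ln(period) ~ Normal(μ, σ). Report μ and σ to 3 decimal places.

If T ~ Lognormal(μ,σ) then ln T ~ Normal(μ,σ), so the p-quantile of ln T is μ + z_p·σ.
ln(110) = 4.7 and ln(590) = 6.38; z_{0.05} = -1.645, z_{0.9} = 1.282.
σ = (6.38 − 4.7)/(1.282 − (-1.645)) = 0.574.
μ = 4.7 − (-1.645)·0.574 = 5.645.

μ ≈ 5.645, σ ≈ 0.574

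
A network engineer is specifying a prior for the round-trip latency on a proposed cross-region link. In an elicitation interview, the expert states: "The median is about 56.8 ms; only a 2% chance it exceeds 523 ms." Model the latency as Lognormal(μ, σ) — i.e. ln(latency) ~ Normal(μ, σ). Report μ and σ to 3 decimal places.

μ ≈ 4.040, σ ≈ 1.081

If T ~ Lognormal(μ,σ) then ln T ~ Normal(μ,σ), so the p-quantile of ln T is μ + z_p·σ.
ln(56.8) = 4.04 and ln(523) = 6.26; z_{0.5} = 0, z_{0.98} = 2.054.
σ = (6.26 − 4.04)/(2.054 − (0)) = 1.081.
μ = 4.04 − (0)·1.081 = 4.040.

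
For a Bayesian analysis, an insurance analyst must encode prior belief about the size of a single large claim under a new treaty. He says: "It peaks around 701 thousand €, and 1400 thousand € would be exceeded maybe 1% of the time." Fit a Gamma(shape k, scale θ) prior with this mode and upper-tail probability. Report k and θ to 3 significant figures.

k ≈ 11.3, θ ≈ 68.3

Gamma(k,θ) with k>1 has mode (k−1)θ, so θ = 701/(k−1).
Need P(X < 1400) = 0.99 with θ tied to k this way. Start at k = 2, θ = 701: P(X<1400) ≈ 0.593.
Too low — raise k to concentrate. Iterating converges to k ≈ 11.3.
Then θ = 701/(11.3−1) ≈ 68.3.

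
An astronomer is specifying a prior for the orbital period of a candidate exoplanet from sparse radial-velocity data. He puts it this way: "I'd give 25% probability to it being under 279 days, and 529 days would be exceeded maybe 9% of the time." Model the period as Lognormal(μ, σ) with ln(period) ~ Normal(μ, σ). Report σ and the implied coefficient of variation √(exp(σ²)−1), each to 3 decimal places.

σ ≈ 0.317, CV ≈ 0.326

If T ~ Lognormal(μ,σ) then ln T ~ Normal(μ,σ), so the p-quantile of ln T is μ + z_p·σ.
ln(279) = 5.631 and ln(529) = 6.271; z_{0.25} = -0.6745, z_{0.91} = 1.341.
σ = (6.271 − 5.631)/(1.341 − (-0.6745)) = 0.317.
μ = 5.631 − (-0.6745)·0.317 = 5.845.
CV = √(exp(σ²)−1) = √(exp(0.1008)−1) = 0.326.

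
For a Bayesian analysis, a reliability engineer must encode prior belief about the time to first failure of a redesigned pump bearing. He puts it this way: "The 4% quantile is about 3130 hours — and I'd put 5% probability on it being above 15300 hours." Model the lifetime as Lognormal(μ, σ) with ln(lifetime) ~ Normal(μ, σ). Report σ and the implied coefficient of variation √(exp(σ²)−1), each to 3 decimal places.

If T ~ Lognormal(μ,σ) then ln T ~ Normal(μ,σ), so the p-quantile of ln T is μ + z_p·σ.
ln(3130) = 8.049 and ln(15300) = 9.636; z_{0.04} = -1.751, z_{0.95} = 1.645.
σ = (9.636 − 8.049)/(1.645 − (-1.751)) = 0.467.
μ = 8.049 − (-1.751)·0.467 = 8.867.
CV = √(exp(σ²)−1) = √(exp(0.2184)−1) = 0.494.

σ ≈ 0.467, CV ≈ 0.494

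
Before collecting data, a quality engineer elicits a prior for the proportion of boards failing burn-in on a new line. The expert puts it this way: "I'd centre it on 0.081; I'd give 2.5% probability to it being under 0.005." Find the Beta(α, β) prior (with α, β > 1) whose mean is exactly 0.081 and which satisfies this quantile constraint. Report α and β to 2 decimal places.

With mean 0.081 fixed, write α = 0.081s, β = 0.919s where s = α+β.
Need P(θ < 0.005) = 0.025 under Beta(0.081s, 0.919s). Normal approximation: (q−m)/√(m(1−m)/s) ≈ z_{0.025} = -1.96, so s ≈ 0.081·0.919·(-1.96)²/(0.005−0.081)² = 49.5.
At s = 49.5: P(θ<0.005) ≈ 0.000. Adjusting to match 0.025 gives s ≈ 16.72.
So α = 0.081·16.72 ≈ 1.35, β = 0.919·16.72 ≈ 15.37.

α ≈ 1.35, β ≈ 15.37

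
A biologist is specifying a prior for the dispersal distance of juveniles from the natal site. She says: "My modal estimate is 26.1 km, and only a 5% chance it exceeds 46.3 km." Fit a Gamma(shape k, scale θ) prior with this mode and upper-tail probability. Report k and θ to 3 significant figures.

k ≈ 9.49, θ ≈ 3.08

Gamma(k,θ) with k>1 has mode (k−1)θ, so θ = 26.1/(k−1).
Need P(X < 46.3) = 0.95 with θ tied to k this way. Start at k = 2, θ = 26.1: P(X<46.3) ≈ 0.529.
Too low — raise k to concentrate. Iterating converges to k ≈ 9.49.
Then θ = 26.1/(9.49−1) ≈ 3.08.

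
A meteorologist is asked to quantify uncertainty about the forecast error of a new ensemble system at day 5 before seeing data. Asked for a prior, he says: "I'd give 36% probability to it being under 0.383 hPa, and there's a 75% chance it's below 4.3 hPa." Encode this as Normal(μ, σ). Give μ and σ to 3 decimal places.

For Normal(μ,σ), the p-quantile is μ + z_p·σ. Here z_{0.36} = -0.3585, z_{0.75} = 0.6745.
So 0.383 = μ − 0.3585σ and 4.3 = μ + 0.6745σ.
Subtracting: σ = (4.3 − 0.383)/(0.6745 − (-0.3585)) = 3.792.
Then μ = 0.383 − (-0.3585)·3.792 = 1.742.

μ = 1.742, σ = 3.792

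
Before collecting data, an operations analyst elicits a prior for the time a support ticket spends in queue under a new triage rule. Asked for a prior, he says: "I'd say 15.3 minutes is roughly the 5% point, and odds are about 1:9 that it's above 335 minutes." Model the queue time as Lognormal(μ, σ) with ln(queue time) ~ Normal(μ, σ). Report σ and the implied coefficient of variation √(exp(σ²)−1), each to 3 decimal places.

σ ≈ 1.055, CV ≈ 1.429

If T ~ Lognormal(μ,σ) then ln T ~ Normal(μ,σ), so the p-quantile of ln T is μ + z_p·σ.
ln(15.3) = 2.728 and ln(335) = 5.814; z_{0.05} = -1.645, z_{0.9} = 1.282.
σ = (5.814 − 2.728)/(1.282 − (-1.645)) = 1.055.
μ = 2.728 − (-1.645)·1.055 = 4.463.
CV = √(exp(σ²)−1) = √(exp(1.1122)−1) = 1.429.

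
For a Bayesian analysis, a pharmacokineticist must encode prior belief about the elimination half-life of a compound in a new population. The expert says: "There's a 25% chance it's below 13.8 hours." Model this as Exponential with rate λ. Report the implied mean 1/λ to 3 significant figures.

mean ≈ 48 hours

P(T < 13.8) = 1 − e^(−λ·13.8) = 0.25, so λ = −ln(1−0.25)/13.8 = −ln(0.75)/13.8 = 0.0208.
Mean = 1/λ = 48 hours.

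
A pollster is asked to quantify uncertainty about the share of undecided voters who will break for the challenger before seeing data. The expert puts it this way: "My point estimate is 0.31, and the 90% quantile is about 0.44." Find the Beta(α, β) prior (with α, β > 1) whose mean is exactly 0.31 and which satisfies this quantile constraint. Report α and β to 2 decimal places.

With mean 0.31 fixed, write α = 0.31s, β = 0.69s where s = α+β.
Need P(θ < 0.44) = 0.9 under Beta(0.31s, 0.69s). Normal approximation: (q−m)/√(m(1−m)/s) ≈ z_{0.9} = 1.28, so s ≈ 0.31·0.69·(1.28)²/(0.44−0.31)² = 20.8.
At s = 20.8: P(θ<0.44) ≈ 0.896. Adjusting to match 0.9 gives s ≈ 21.59.
So α = 0.31·21.59 ≈ 6.69, β = 0.69·21.59 ≈ 14.89.

α ≈ 6.69, β ≈ 14.89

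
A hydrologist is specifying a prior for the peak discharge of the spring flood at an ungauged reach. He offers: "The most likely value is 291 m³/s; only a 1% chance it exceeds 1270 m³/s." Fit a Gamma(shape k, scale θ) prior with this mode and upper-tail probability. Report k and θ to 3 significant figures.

k ≈ 2.88, θ ≈ 155

Gamma(k,θ) with k>1 has mode (k−1)θ, so θ = 291/(k−1).
Need P(X < 1270) = 0.99 with θ tied to k this way. Start at k = 2, θ = 291: P(X<1270) ≈ 0.932.
Too low — raise k to concentrate. Iterating converges to k ≈ 2.88.
Then θ = 291/(2.88−1) ≈ 155.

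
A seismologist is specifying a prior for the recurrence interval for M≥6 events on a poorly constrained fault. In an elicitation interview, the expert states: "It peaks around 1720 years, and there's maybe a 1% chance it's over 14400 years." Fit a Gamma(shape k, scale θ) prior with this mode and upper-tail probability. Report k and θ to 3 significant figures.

k ≈ 1.73, θ ≈ 2350

Gamma(k,θ) with k>1 has mode (k−1)θ, so θ = 1720/(k−1).
Need P(X < 14400) = 0.99 with θ tied to k this way. Start at k = 2, θ = 1720: P(X<14400) ≈ 0.998.
Too high — lower k to spread out. Iterating converges to k ≈ 1.73.
Then θ = 1720/(1.73−1) ≈ 2350.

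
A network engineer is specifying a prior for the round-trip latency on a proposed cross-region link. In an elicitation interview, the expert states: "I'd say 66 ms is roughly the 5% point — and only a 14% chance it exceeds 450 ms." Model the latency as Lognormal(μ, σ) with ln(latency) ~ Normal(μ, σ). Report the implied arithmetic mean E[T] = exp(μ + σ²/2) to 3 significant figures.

E[T] ≈ 269 ms

If T ~ Lognormal(μ,σ) then ln T ~ Normal(μ,σ), so the p-quantile of ln T is μ + z_p·σ.
ln(66) = 4.19 and ln(450) = 6.109; z_{0.05} = -1.645, z_{0.86} = 1.08.
σ = (6.109 − 4.19)/(1.08 − (-1.645)) = 0.704.
μ = 4.19 − (-1.645)·0.704 = 5.348.
E[T] = exp(μ + σ²/2) = exp(5.348 + 0.2481) = 269 ms.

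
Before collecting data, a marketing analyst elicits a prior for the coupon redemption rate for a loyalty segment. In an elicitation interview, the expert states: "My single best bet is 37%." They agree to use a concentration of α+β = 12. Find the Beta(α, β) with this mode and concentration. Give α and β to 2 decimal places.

For α,β > 1 the Beta mode is (α−1)/(α+β−2). With α+β = 12, the mode is (α−1)/10.
Set (α−1)/10 = 0.37 → α = 1 + 0.37·10 = 4.70.
β = 12 − α = 7.30.

α = 4.70, β = 7.30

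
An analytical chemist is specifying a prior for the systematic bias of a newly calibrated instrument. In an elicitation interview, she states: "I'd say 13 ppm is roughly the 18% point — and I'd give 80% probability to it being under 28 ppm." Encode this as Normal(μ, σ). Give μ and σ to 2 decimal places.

μ = 20.81, σ = 8.54

For Normal(μ,σ), the p-quantile is μ + z_p·σ. Here z_{0.18} = -0.9154, z_{0.8} = 0.8416.
So 13 = μ − 0.9154σ and 28 = μ + 0.8416σ.
Subtracting: σ = (28 − 13)/(0.8416 − (-0.9154)) = 8.54.
Then μ = 13 − (-0.9154)·8.54 = 20.81.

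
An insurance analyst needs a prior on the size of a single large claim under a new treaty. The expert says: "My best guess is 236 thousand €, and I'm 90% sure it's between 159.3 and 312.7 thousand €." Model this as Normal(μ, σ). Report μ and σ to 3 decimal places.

μ = 236.000, σ = 46.630

A symmetric 90% interval runs μ ± z·σ with z = 1.645.
Half-width = 76.7, so σ = 76.7/1.645 = 46.630.
μ is the stated best guess, 236.000.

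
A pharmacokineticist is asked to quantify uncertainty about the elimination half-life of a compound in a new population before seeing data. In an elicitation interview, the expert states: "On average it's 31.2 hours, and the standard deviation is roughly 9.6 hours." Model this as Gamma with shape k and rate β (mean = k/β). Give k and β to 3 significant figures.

For Gamma(k, rate β): mean = k/β, variance = k/β², so CV = 1/√k.
CV = SD/mean = 9.6/31.2 = 0.3077, hence k = 1/CV² = 10.6.
Then β = k/mean = 10.6/31.2 = 0.339.

k ≈ 10.6, β ≈ 0.339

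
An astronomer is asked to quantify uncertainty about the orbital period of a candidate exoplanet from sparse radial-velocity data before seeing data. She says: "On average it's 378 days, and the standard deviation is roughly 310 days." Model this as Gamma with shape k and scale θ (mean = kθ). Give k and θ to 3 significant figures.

For Gamma(k, scale θ): mean = kθ, variance = kθ², so CV = 1/√k.
CV = SD/mean = 310/378 = 0.8201, hence k = 1/CV² = 1.49.
Then θ = mean/k = 378/1.49 = 254.

k ≈ 1.49, θ ≈ 254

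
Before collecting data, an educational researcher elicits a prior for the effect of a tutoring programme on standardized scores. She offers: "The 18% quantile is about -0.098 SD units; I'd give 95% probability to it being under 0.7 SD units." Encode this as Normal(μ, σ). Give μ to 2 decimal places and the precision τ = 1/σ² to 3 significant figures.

μ = 0.19, τ = 10.3

For Normal(μ,σ), the p-quantile is μ + z_p·σ. Here z_{0.18} = -0.9154, z_{0.95} = 1.645.
So -0.098 = μ − 0.9154σ and 0.7 = μ + 1.645σ.
Subtracting: σ = (0.7 − -0.098)/(1.645 − (-0.9154)) = 0.31.
Then μ = -0.098 − (-0.9154)·0.31 = 0.19.
Precision τ = 1/σ² = 1/0.3117² = 10.3.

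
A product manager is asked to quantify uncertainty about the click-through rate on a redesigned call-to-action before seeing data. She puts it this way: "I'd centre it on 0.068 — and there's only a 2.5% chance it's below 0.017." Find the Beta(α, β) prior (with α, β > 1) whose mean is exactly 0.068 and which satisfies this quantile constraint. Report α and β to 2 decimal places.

α ≈ 3.49, β ≈ 47.90

With mean 0.068 fixed, write α = 0.068s, β = 0.932s where s = α+β.
Need P(θ < 0.017) = 0.025 under Beta(0.068s, 0.932s). Normal approximation: (q−m)/√(m(1−m)/s) ≈ z_{0.025} = -1.96, so s ≈ 0.068·0.932·(-1.96)²/(0.017−0.068)² = 93.6.
At s = 93.6: P(θ<0.017) ≈ 0.003. Adjusting to match 0.025 gives s ≈ 51.39.
So α = 0.068·51.39 ≈ 3.49, β = 0.932·51.39 ≈ 47.90.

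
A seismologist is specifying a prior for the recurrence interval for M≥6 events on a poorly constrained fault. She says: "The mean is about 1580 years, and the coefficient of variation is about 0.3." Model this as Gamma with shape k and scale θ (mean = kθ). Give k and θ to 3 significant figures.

For Gamma(k, scale θ): mean = kθ, variance = kθ², so CV = 1/√k.
CV = 0.3, hence k = 1/CV² = 11.1.
Then θ = mean/k = 1580/11.1 = 142.

k ≈ 11.1, θ ≈ 142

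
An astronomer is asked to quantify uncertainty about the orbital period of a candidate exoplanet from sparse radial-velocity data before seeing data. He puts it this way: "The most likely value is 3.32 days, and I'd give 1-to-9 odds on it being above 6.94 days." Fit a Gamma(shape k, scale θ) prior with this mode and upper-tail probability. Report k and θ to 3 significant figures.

k ≈ 4.53, θ ≈ 0.94

Gamma(k,θ) with k>1 has mode (k−1)θ, so θ = 3.32/(k−1).
Need P(X < 6.94) = 0.9 with θ tied to k this way. Start at k = 2, θ = 3.32: P(X<6.94) ≈ 0.618.
Too low — raise k to concentrate. Iterating converges to k ≈ 4.53.
Then θ = 3.32/(4.53−1) ≈ 0.94.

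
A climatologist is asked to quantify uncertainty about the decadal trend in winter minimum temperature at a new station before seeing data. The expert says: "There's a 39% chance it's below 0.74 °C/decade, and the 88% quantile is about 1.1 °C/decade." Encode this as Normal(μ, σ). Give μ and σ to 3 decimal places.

For Normal(μ,σ), the p-quantile is μ + z_p·σ. Here z_{0.39} = -0.2793, z_{0.88} = 1.175.
So 0.74 = μ − 0.2793σ and 1.1 = μ + 1.175σ.
Subtracting: σ = (1.1 − 0.74)/(1.175 − (-0.2793)) = 0.248.
Then μ = 0.74 − (-0.2793)·0.248 = 0.809.

μ = 0.809, σ = 0.248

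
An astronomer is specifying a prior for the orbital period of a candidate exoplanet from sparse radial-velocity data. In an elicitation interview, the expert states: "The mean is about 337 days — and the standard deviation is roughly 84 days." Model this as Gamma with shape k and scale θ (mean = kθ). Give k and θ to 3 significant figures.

For Gamma(k, scale θ): mean = kθ, variance = kθ², so CV = 1/√k.
CV = SD/mean = 84/337 = 0.2493, hence k = 1/CV² = 16.1.
Then θ = mean/k = 337/16.1 = 20.9.

k ≈ 16.1, θ ≈ 20.9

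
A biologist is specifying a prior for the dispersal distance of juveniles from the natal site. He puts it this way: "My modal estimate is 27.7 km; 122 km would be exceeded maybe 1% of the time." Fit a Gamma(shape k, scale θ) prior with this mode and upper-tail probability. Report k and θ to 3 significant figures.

Gamma(k,θ) with k>1 has mode (k−1)θ, so θ = 27.7/(k−1).
Need P(X < 122) = 0.99 with θ tied to k this way. Start at k = 2, θ = 27.7: P(X<122) ≈ 0.934.
Too low — raise k to concentrate. Iterating converges to k ≈ 2.85.
Then θ = 27.7/(2.85−1) ≈ 15.

k ≈ 2.85, θ ≈ 15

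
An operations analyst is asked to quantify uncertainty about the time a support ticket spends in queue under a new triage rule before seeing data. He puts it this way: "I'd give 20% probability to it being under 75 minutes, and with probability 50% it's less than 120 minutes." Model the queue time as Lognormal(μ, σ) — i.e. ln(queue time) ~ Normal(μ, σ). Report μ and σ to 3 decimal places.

μ ≈ 4.787, σ ≈ 0.558

If T ~ Lognormal(μ,σ) then ln T ~ Normal(μ,σ), so the p-quantile of ln T is μ + z_p·σ.
ln(75) = 4.317 and ln(120) = 4.787; z_{0.2} = -0.8416, z_{0.5} = 0.
σ = (4.787 − 4.317)/(0 − (-0.8416)) = 0.558.
μ = 4.317 − (-0.8416)·0.558 = 4.787.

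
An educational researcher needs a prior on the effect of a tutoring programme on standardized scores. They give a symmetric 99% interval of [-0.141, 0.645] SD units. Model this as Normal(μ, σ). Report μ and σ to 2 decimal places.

A symmetric 99% interval runs μ ± z·σ with z = 2.576.
Half-width = 0.393, so σ = 0.393/2.576 = 0.15.
μ is the interval midpoint, 0.25.

μ = 0.25, σ = 0.15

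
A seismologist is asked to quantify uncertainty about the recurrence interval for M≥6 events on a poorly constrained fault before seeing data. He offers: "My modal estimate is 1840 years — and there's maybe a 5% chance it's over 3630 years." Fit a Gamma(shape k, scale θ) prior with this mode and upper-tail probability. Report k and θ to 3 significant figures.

k ≈ 7.01, θ ≈ 306

Gamma(k,θ) with k>1 has mode (k−1)θ, so θ = 1840/(k−1).
Need P(X < 3630) = 0.95 with θ tied to k this way. Start at k = 2, θ = 1840: P(X<3630) ≈ 0.587.
Too low — raise k to concentrate. Iterating converges to k ≈ 7.01.
Then θ = 1840/(7.01−1) ≈ 306.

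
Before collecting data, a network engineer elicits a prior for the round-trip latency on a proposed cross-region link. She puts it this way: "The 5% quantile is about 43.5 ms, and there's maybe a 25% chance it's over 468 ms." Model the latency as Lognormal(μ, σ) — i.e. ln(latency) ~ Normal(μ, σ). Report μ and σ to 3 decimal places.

μ ≈ 5.458, σ ≈ 1.024

If T ~ Lognormal(μ,σ) then ln T ~ Normal(μ,σ), so the p-quantile of ln T is μ + z_p·σ.
ln(43.5) = 3.773 and ln(468) = 6.148; z_{0.05} = -1.645, z_{0.75} = 0.6745.
σ = (6.148 − 3.773)/(0.6745 − (-1.645)) = 1.024.
μ = 3.773 − (-1.645)·1.024 = 5.458.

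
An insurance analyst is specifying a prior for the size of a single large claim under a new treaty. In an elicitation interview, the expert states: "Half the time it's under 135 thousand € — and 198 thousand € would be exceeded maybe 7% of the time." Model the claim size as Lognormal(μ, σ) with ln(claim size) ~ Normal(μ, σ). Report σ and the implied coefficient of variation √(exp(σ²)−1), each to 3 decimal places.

σ ≈ 0.260, CV ≈ 0.264

If T ~ Lognormal(μ,σ) then ln T ~ Normal(μ,σ), so the p-quantile of ln T is μ + z_p·σ.
ln(135) = 4.905 and ln(198) = 5.288; z_{0.5} = 0, z_{0.93} = 1.476.
σ = (5.288 − 4.905)/(1.476 − (0)) = 0.260.
μ = 4.905 − (0)·0.260 = 4.905.
CV = √(exp(σ²)−1) = √(exp(0.0673)−1) = 0.264.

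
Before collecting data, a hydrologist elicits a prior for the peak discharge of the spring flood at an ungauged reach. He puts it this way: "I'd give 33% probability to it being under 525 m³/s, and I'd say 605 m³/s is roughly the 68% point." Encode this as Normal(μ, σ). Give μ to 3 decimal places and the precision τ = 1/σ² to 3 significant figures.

μ = 563.775, τ = 0.000129

The p-quantile of Normal(μ,σ) is μ + z_p·σ, with z_{0.33} = -0.4399 and z_{0.68} = 0.4677.
Eliminate σ: μ = (z₂·x₁ − z₁·x₂)/(z₂ − z₁) = (0.4677·525 − (-0.4399)·605)/0.9076 = 563.775.
Then σ = (x₂ − x₁)/(z₂ − z₁) = (605 − 525)/0.9076 = 88.143.
Precision τ = 1/σ² = 1/88.14² = 0.000129.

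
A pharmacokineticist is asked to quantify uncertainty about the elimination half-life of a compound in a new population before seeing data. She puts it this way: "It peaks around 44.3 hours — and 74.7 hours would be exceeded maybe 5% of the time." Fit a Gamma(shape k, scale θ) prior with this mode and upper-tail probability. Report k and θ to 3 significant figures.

Gamma(k,θ) with k>1 has mode (k−1)θ, so θ = 44.3/(k−1).
Need P(X < 74.7) = 0.95 with θ tied to k this way. Start at k = 2, θ = 44.3: P(X<74.7) ≈ 0.502.
Too low — raise k to concentrate. Iterating converges to k ≈ 11.2.
Then θ = 44.3/(11.2−1) ≈ 4.33.

k ≈ 11.2, θ ≈ 4.33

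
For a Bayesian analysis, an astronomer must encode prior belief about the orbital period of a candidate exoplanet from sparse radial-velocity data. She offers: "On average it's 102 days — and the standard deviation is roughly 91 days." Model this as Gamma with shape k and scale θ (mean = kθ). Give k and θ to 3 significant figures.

For Gamma(k, scale θ): mean = kθ, variance = kθ², so CV = 1/√k.
CV = SD/mean = 91/102 = 0.8922, hence k = 1/CV² = 1.26.
Then θ = mean/k = 102/1.26 = 81.2.

k ≈ 1.26, θ ≈ 81.2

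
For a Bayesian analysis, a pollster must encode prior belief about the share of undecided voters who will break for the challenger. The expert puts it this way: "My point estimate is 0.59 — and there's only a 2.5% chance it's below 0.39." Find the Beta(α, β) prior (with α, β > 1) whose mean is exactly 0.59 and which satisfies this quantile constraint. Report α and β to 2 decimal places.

With mean 0.59 fixed, write α = 0.59s, β = 0.41s where s = α+β.
Need P(θ < 0.39) = 0.025 under Beta(0.59s, 0.41s). Normal approximation: (q−m)/√(m(1−m)/s) ≈ z_{0.025} = -1.96, so s ≈ 0.59·0.41·(-1.96)²/(0.39−0.59)² = 23.2.
At s = 23.2: P(θ<0.39) ≈ 0.026. Adjusting to match 0.025 gives s ≈ 23.50.
So α = 0.59·23.50 ≈ 13.87, β = 0.41·23.50 ≈ 9.64.

α ≈ 13.87, β ≈ 9.64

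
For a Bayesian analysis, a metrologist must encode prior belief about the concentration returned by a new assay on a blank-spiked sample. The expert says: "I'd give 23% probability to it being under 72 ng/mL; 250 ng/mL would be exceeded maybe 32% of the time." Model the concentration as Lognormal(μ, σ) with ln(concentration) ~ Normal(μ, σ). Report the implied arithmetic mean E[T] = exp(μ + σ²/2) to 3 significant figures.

E[T] ≈ 263 ng/mL

If T ~ Lognormal(μ,σ) then ln T ~ Normal(μ,σ), so the p-quantile of ln T is μ + z_p·σ.
ln(72) = 4.277 and ln(250) = 5.521; z_{0.23} = -0.7388, z_{0.68} = 0.4677.
σ = (5.521 − 4.277)/(0.4677 − (-0.7388)) = 1.032.
μ = 4.277 − (-0.7388)·1.032 = 5.039.
E[T] = exp(μ + σ²/2) = exp(5.039 + 0.5322) = 263 ng/mL.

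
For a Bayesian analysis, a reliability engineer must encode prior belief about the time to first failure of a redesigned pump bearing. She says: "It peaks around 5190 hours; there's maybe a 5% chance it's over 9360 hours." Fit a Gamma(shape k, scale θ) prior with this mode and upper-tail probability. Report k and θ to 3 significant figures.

Gamma(k,θ) with k>1 has mode (k−1)θ, so θ = 5190/(k−1).
Need P(X < 9360) = 0.95 with θ tied to k this way. Start at k = 2, θ = 5190: P(X<9360) ≈ 0.538.
Too low — raise k to concentrate. Iterating converges to k ≈ 9.01.
Then θ = 5190/(9.01−1) ≈ 648.

k ≈ 9.01, θ ≈ 648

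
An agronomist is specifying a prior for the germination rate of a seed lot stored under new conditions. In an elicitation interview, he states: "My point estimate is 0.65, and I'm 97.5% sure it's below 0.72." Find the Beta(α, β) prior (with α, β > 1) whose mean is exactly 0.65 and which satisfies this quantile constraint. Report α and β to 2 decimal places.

With mean 0.65 fixed, write α = 0.65s, β = 0.35s where s = α+β.
Need P(θ < 0.72) = 0.975 under Beta(0.65s, 0.35s). Normal approximation: (q−m)/√(m(1−m)/s) ≈ z_{0.975} = 1.96, so s ≈ 0.65·0.35·(1.96)²/(0.72−0.65)² = 178.4.
At s = 178.4: P(θ<0.72) ≈ 0.978. Adjusting to match 0.975 gives s ≈ 168.56.
So α = 0.65·168.56 ≈ 109.57, β = 0.35·168.56 ≈ 59.00.

α ≈ 109.57, β ≈ 59.00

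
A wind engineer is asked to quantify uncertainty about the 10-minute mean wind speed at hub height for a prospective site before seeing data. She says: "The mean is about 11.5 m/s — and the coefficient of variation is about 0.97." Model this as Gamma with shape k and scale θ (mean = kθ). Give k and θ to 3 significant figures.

k ≈ 1.06, θ ≈ 10.8

For Gamma(k, scale θ): mean = kθ, variance = kθ², so CV = 1/√k.
CV = 0.97, hence k = 1/CV² = 1.06.
Then θ = mean/k = 11.5/1.06 = 10.8.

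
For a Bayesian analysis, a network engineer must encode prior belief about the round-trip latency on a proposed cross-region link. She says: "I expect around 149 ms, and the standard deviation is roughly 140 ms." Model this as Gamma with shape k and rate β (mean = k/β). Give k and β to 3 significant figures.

For Gamma(k, rate β): mean = k/β, variance = k/β², so CV = 1/√k.
CV = SD/mean = 140/149 = 0.9396, hence k = 1/CV² = 1.13.
Then β = k/mean = 1.13/149 = 0.0076.

k ≈ 1.13, β ≈ 0.0076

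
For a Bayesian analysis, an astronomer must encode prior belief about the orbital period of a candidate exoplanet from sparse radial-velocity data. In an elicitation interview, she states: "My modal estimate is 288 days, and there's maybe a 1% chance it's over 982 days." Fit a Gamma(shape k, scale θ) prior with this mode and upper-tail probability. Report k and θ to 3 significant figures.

k ≈ 3.9, θ ≈ 99.4

Gamma(k,θ) with k>1 has mode (k−1)θ, so θ = 288/(k−1).
Need P(X < 982) = 0.99 with θ tied to k this way. Start at k = 2, θ = 288: P(X<982) ≈ 0.854.
Too low — raise k to concentrate. Iterating converges to k ≈ 3.9.
Then θ = 288/(3.9−1) ≈ 99.4.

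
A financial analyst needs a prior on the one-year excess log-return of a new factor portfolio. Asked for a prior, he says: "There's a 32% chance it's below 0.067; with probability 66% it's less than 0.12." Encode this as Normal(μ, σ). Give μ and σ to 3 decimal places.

μ = 0.095, σ = 0.060

The p-quantile of Normal(μ,σ) is μ + z_p·σ, with z_{0.32} = -0.4677 and z_{0.66} = 0.4125.
Eliminate σ: μ = (z₂·x₁ − z₁·x₂)/(z₂ − z₁) = (0.4125·0.067 − (-0.4677)·0.12)/0.8802 = 0.095.
Then σ = (x₂ − x₁)/(z₂ − z₁) = (0.12 − 0.067)/0.8802 = 0.060.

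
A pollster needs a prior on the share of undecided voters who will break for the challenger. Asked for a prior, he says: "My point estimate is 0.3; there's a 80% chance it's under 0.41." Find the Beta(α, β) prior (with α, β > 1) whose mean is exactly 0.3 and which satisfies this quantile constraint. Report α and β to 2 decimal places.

α ≈ 3.45, β ≈ 8.05

With mean 0.3 fixed, write α = 0.3s, β = 0.7s where s = α+β.
Need P(θ < 0.41) = 0.8 under Beta(0.3s, 0.7s). Normal approximation: (q−m)/√(m(1−m)/s) ≈ z_{0.8} = 0.842, so s ≈ 0.3·0.7·(0.842)²/(0.41−0.3)² = 12.3.
At s = 12.3: P(θ<0.41) ≈ 0.807. Adjusting to match 0.8 gives s ≈ 11.50.
So α = 0.3·11.50 ≈ 3.45, β = 0.7·11.50 ≈ 8.05.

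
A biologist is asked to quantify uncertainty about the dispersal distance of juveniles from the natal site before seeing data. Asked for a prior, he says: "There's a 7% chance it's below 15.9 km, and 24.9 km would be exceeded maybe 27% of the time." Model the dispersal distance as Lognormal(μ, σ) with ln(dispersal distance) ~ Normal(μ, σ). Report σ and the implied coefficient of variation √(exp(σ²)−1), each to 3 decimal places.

σ ≈ 0.215, CV ≈ 0.217

If T ~ Lognormal(μ,σ) then ln T ~ Normal(μ,σ), so the p-quantile of ln T is μ + z_p·σ.
ln(15.9) = 2.766 and ln(24.9) = 3.215; z_{0.07} = -1.476, z_{0.73} = 0.6128.
σ = (3.215 − 2.766)/(0.6128 − (-1.476)) = 0.215.
μ = 2.766 − (-1.476)·0.215 = 3.083.
CV = √(exp(σ²)−1) = √(exp(0.0461)−1) = 0.217.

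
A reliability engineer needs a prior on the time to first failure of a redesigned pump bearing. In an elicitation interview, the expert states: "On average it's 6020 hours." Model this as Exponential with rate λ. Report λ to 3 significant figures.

λ ≈ 0.000166

Exponential mean = 1/λ, so λ = 1/6020.0 = 0.000166.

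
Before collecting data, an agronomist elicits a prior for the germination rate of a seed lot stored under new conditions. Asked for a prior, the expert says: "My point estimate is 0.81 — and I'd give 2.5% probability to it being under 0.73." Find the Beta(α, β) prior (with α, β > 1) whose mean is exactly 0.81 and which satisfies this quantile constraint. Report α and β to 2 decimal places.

α ≈ 84.97, β ≈ 19.93

With mean 0.81 fixed, write α = 0.81s, β = 0.19s where s = α+β.
Need P(θ < 0.73) = 0.025 under Beta(0.81s, 0.19s). Normal approximation: (q−m)/√(m(1−m)/s) ≈ z_{0.025} = -1.96, so s ≈ 0.81·0.19·(-1.96)²/(0.73−0.81)² = 92.4.
At s = 92.4: P(θ<0.73) ≈ 0.033. Adjusting to match 0.025 gives s ≈ 104.91.
So α = 0.81·104.91 ≈ 84.97, β = 0.19·104.91 ≈ 19.93.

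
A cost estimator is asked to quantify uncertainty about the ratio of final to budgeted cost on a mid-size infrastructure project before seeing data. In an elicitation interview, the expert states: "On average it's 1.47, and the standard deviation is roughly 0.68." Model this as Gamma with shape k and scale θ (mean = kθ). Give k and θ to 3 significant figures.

For Gamma(k, scale θ): mean = kθ, variance = kθ², so CV = 1/√k.
CV = SD/mean = 0.68/1.47 = 0.4626, hence k = 1/CV² = 4.67.
Then θ = mean/k = 1.47/4.67 = 0.315.

k ≈ 4.67, θ ≈ 0.315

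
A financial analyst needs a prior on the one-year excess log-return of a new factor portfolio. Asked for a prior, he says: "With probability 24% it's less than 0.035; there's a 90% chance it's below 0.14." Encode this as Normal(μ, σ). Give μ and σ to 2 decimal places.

The p-quantile of Normal(μ,σ) is μ + z_p·σ, with z_{0.24} = -0.7063 and z_{0.9} = 1.282.
Eliminate σ: μ = (z₂·x₁ − z₁·x₂)/(z₂ − z₁) = (1.282·0.035 − (-0.7063)·0.14)/1.988 = 0.07.
Then σ = (x₂ − x₁)/(z₂ − z₁) = (0.14 − 0.035)/1.988 = 0.05.

μ = 0.07, σ = 0.05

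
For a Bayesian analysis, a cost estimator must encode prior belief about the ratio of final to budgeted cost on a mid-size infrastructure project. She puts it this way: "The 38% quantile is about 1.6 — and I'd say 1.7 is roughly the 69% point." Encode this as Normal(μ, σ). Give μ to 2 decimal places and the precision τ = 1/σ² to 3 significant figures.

For Normal(μ,σ), the p-quantile is μ + z_p·σ. Here z_{0.38} = -0.3055, z_{0.69} = 0.4959.
So 1.6 = μ − 0.3055σ and 1.7 = μ + 0.4959σ.
Subtracting: σ = (1.7 − 1.6)/(0.4959 − (-0.3055)) = 0.12.
Then μ = 1.6 − (-0.3055)·0.12 = 1.64.
Precision τ = 1/σ² = 1/0.1248² = 64.2.

μ = 1.64, τ = 64.2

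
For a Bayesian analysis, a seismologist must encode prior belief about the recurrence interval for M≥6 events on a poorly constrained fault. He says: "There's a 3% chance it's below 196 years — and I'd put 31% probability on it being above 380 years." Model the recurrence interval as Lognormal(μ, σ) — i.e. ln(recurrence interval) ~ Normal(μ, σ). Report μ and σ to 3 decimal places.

μ ≈ 5.802, σ ≈ 0.279

If T ~ Lognormal(μ,σ) then ln T ~ Normal(μ,σ), so the p-quantile of ln T is μ + z_p·σ.
ln(196) = 5.278 and ln(380) = 5.94; z_{0.03} = -1.881, z_{0.69} = 0.4959.
σ = (5.94 − 5.278)/(0.4959 − (-1.881)) = 0.279.
μ = 5.278 − (-1.881)·0.279 = 5.802.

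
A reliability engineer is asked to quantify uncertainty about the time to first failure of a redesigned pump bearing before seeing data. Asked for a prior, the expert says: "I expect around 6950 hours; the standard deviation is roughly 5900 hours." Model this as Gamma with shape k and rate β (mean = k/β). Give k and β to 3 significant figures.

k ≈ 1.39, β ≈ 0.0002

For Gamma(k, rate β): mean = k/β, variance = k/β², so CV = 1/√k.
CV = SD/mean = 5900/6950 = 0.8489, hence k = 1/CV² = 1.39.
Then β = k/mean = 1.39/6950 = 0.0002.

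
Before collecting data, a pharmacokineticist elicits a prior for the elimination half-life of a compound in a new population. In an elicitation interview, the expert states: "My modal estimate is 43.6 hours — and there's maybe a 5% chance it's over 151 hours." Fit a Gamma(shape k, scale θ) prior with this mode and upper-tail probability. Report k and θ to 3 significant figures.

Gamma(k,θ) with k>1 has mode (k−1)θ, so θ = 43.6/(k−1).
Need P(X < 151) = 0.95 with θ tied to k this way. Start at k = 2, θ = 43.6: P(X<151) ≈ 0.860.
Too low — raise k to concentrate. Iterating converges to k ≈ 2.68.
Then θ = 43.6/(2.68−1) ≈ 26.

k ≈ 2.68, θ ≈ 26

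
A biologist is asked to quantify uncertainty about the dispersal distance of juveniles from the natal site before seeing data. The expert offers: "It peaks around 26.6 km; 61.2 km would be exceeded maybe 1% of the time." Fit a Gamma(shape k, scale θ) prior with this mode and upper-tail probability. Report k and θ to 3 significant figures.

k ≈ 7.88, θ ≈ 3.87

Gamma(k,θ) with k>1 has mode (k−1)θ, so θ = 26.6/(k−1).
Need P(X < 61.2) = 0.99 with θ tied to k this way. Start at k = 2, θ = 26.6: P(X<61.2) ≈ 0.669.
Too low — raise k to concentrate. Iterating converges to k ≈ 7.88.
Then θ = 26.6/(7.88−1) ≈ 3.87.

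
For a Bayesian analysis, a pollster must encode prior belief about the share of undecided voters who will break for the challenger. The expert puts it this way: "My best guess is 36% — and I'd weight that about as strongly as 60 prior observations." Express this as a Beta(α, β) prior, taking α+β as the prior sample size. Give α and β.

Under the effective-sample-size interpretation, Beta(α, β) has prior mean α/(α+β) and prior sample size α+β.
So α+β = 60 and α/(α+β) = 0.36, giving α = 0.36·60 = 21.6 and β = 60 − 21.6 = 38.4.

α = 21.6, β = 38.4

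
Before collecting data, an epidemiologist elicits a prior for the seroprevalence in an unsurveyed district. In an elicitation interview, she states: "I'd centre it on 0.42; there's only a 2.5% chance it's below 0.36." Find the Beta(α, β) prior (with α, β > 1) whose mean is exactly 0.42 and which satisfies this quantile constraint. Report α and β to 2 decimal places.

α ≈ 106.42, β ≈ 146.96

With mean 0.42 fixed, write α = 0.42s, β = 0.58s where s = α+β.
Need P(θ < 0.36) = 0.025 under Beta(0.42s, 0.58s). Normal approximation: (q−m)/√(m(1−m)/s) ≈ z_{0.025} = -1.96, so s ≈ 0.42·0.58·(-1.96)²/(0.36−0.42)² = 259.9.
At s = 259.9: P(θ<0.36) ≈ 0.024. Adjusting to match 0.025 gives s ≈ 253.39.
So α = 0.42·253.39 ≈ 106.42, β = 0.58·253.39 ≈ 146.96.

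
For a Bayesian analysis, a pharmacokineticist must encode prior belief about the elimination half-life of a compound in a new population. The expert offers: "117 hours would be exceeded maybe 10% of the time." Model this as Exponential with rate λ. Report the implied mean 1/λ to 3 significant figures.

mean ≈ 50.8 hours

P(T > 117.0) = e^(−λ·117.0) = 0.1, so λ = −ln(0.1)/117.0 = 0.0197.
Mean = 1/λ = 50.8 hours.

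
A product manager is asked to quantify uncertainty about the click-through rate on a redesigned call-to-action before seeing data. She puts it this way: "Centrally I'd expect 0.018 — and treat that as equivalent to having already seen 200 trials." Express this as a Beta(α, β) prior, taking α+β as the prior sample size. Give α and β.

Under the effective-sample-size interpretation, Beta(α, β) has prior mean α/(α+β) and prior sample size α+β.
So α+β = 200 and α/(α+β) = 0.018, giving α = 0.018·200 = 3.6 and β = 200 − 3.6 = 196.4.

α = 3.6, β = 196.4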